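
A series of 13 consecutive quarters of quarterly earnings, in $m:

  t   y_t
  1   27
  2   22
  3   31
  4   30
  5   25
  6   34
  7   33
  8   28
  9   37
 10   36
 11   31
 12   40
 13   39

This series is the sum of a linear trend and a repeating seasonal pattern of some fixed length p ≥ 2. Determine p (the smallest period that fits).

3

First differences y_{t+1} − y_t: -5, 9, -1, -5, 9, -1, -5, 9, …
The difference pattern repeats every 3 terms and not for any smaller step, so p = 3.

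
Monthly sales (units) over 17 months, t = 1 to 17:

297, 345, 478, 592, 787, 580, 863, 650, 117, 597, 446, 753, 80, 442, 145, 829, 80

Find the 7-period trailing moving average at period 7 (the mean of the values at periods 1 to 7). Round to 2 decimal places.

563.14

Sum of periods 1–7: 297 + 345 + 478 + 592 + 787 + 580 + 863 = 3942
Divide by 7: 3942 / 7 = 563.14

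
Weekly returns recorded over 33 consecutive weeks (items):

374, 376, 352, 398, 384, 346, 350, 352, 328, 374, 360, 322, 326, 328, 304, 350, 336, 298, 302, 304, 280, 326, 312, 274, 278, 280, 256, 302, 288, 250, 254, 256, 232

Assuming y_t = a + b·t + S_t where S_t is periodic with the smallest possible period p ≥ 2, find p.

First differences y_{t+1} − y_t: 2, -24, 46, -14, -38, 4, 2, -24, 46, -14, -38, 4, 2, -24, …
The difference pattern repeats every 6 terms and not for any smaller step, so p = 6.

6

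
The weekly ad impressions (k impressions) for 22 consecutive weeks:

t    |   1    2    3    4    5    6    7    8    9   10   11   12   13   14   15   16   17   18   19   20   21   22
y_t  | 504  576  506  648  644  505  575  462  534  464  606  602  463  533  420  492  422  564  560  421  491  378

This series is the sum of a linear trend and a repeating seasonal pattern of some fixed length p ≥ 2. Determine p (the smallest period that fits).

First differences y_{t+1} − y_t: 72, -70, 142, -4, -139, 70, -113, 72, -70, 142, -4, -139, 70, -113, 72, -70, …
The difference pattern repeats every 7 terms and not for any smaller step, so p = 7.

7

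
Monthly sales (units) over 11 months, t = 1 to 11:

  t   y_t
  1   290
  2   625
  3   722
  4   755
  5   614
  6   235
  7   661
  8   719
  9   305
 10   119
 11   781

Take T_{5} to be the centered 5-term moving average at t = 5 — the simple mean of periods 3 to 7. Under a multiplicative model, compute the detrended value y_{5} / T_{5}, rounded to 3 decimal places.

1.028

Trend T_5 = (722 + 755 + 614 + 235 + 661) / 5 = 2987/5 = 597.40000
Ratio to trend: 614 / 597.40000 = 1.028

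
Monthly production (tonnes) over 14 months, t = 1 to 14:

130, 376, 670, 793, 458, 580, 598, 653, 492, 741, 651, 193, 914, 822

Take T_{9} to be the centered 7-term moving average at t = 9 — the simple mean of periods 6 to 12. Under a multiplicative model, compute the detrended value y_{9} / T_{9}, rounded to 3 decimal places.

Trend T_9 = (580 + 598 + 653 + 492 + 741 + 651 + 193) / 7 = 3908/7 = 558.28571
Ratio to trend: 492 / 558.28571 = 0.881

0.881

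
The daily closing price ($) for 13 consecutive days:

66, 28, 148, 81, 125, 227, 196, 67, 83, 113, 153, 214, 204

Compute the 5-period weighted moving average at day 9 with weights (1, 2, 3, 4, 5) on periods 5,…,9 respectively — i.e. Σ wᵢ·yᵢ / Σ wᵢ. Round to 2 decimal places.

Weighted sum: 1·125 + 2·227 + 3·196 + 4·67 + 5·83 = 125 + 454 + 588 + 268 + 415 = 1850
Weight total: 1 + 2 + 3 + 4 + 5 = 15
WMA = 1850 / 15 = 123.33

123.33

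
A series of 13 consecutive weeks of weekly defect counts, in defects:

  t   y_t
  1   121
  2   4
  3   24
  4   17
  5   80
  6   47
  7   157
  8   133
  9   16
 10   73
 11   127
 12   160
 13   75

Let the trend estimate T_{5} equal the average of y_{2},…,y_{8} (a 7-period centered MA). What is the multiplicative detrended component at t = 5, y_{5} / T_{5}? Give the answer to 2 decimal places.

Trend T_5 = (4 + 24 + 17 + 80 + 47 + 157 + 133) / 7 = 462/7 = 66.0000
Ratio to trend: 80 / 66.0000 = 1.21

1.21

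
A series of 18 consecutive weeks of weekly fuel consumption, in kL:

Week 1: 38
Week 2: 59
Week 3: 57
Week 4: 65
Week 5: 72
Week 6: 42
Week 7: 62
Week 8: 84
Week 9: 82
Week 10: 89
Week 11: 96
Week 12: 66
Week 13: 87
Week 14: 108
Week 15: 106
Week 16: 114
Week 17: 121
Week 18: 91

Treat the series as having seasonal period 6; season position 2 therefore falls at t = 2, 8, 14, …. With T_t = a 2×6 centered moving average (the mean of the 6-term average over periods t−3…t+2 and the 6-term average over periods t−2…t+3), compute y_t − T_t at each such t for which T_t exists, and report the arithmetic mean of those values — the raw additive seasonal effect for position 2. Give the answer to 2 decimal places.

Season position 2 occurs at t = 8, 14 (where T_t is defined).
t=8: T_8 = 73.8333; y_8 − T_8 = 84 − 73.8333 = 10.1667
t=14: T_14 = 98.2500; y_14 − T_14 = 108 − 98.2500 = 9.7500
Mean deviation: (10.1667 + 9.7500) / 2 = 9.96

9.96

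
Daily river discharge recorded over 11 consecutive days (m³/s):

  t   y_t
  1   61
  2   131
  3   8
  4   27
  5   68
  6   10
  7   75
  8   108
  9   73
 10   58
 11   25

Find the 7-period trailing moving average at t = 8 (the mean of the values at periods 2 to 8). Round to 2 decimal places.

Sum of periods 2–8: 131 + 8 + 27 + 68 + 10 + 75 + 108 = 427
Divide by 7: 427 / 7 = 61.00

61.00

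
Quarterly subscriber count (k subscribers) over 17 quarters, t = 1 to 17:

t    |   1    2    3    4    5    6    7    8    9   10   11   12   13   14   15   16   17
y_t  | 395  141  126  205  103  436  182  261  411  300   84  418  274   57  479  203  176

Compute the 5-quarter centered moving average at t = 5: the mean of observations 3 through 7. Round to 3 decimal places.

Sum of periods 3–7: 126 + 205 + 103 + 436 + 182 = 1052
Divide by 5: 1052 / 5 = 210.400

210.400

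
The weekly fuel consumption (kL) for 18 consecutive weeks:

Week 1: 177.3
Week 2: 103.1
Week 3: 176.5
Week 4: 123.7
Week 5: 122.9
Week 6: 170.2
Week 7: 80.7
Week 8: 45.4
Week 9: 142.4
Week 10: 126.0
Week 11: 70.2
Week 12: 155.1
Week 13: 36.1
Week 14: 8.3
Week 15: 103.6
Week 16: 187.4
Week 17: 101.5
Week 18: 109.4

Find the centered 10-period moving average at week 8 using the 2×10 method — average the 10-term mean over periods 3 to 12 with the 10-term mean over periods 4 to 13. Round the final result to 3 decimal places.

Sum over 3–12: 176.5 + 123.7 + 122.9 + 170.2 + 80.7 + 45.4 + 142.4 + 126.0 + 70.2 + 155.1 = 1213.1
Sum over 4–13: 123.7 + 122.9 + 170.2 + 80.7 + 45.4 + 142.4 + 126.0 + 70.2 + 155.1 + 36.1 = 1072.7
CMA at t=8 = (1213.1 + 1072.7) / (2·10) = 2285.8 / 20 = 114.290

114.290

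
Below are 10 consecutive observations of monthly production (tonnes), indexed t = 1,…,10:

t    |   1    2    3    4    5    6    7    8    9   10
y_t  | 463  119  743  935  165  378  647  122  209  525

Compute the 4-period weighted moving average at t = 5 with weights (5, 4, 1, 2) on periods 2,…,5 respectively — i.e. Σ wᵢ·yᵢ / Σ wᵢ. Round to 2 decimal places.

402.67

Weighted sum: 5·119 + 4·743 + 1·935 + 2·165 = 595 + 2972 + 935 + 330 = 4832
Weight total: 5 + 4 + 1 + 2 = 12
WMA = 4832 / 12 = 402.67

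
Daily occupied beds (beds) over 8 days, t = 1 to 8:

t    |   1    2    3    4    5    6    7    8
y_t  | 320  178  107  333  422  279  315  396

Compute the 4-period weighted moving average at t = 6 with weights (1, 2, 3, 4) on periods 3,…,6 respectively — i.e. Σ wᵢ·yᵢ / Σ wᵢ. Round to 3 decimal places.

315.500

Weighted sum: 1·107 + 2·333 + 3·422 + 4·279 = 107 + 666 + 1266 + 1116 = 3155
Weight total: 1 + 2 + 3 + 4 = 10
WMA = 3155 / 10 = 315.500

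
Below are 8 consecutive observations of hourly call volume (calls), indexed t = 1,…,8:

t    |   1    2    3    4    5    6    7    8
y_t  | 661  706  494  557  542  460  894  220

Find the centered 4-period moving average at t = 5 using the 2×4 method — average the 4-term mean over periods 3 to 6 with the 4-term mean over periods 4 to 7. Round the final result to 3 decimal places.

563.250

Sum over 3–6: 494 + 557 + 542 + 460 = 2053
Sum over 4–7: 557 + 542 + 460 + 894 = 2453
CMA at t=5 = (2053 + 2453) / (2·4) = 4506 / 8 = 563.250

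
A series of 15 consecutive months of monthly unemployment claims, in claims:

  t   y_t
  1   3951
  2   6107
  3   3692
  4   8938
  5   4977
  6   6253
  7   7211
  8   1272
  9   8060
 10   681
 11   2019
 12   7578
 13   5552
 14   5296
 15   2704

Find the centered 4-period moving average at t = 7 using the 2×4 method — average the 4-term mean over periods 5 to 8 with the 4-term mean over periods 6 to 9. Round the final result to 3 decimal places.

Sum over 5–8: 4977 + 6253 + 7211 + 1272 = 19713
Sum over 6–9: 6253 + 7211 + 1272 + 8060 = 22796
CMA at t=7 = (19713 + 22796) / (2·4) = 42509 / 8 = 5313.625

5313.625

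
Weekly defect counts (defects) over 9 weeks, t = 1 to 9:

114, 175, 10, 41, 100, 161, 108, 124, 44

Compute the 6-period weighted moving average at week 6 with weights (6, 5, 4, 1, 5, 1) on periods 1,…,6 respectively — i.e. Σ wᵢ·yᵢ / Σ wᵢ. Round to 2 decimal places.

104.59

Weighted sum: 6·114 + 5·175 + 4·10 + 1·41 + 5·100 + 1·161 = 684 + 875 + 40 + 41 + 500 + 161 = 2301
Weight total: 6 + 5 + 4 + 1 + 5 + 1 = 22
WMA = 2301 / 22 = 104.59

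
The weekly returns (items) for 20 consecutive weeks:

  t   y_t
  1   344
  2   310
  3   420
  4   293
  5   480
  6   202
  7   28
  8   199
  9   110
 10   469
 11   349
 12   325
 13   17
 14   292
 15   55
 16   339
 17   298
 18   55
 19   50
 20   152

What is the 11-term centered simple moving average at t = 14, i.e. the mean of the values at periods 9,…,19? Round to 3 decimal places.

214.455

Sum of periods 9–19: 110 + 469 + 349 + 325 + 17 + 292 + 55 + 339 + 298 + 55 + 50 = 2359
Divide by 11: 2359 / 11 = 214.455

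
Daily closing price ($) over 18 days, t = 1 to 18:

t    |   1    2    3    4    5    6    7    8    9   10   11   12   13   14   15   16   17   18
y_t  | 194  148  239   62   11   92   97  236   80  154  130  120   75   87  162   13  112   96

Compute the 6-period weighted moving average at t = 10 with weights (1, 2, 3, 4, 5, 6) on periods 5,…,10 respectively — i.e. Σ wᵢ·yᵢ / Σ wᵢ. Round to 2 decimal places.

131.14

Weighted sum: 1·11 + 2·92 + 3·97 + 4·236 + 5·80 + 6·154 = 11 + 184 + 291 + 944 + 400 + 924 = 2754
Weight total: 1 + 2 + 3 + 4 + 5 + 6 = 21
WMA = 2754 / 21 = 131.14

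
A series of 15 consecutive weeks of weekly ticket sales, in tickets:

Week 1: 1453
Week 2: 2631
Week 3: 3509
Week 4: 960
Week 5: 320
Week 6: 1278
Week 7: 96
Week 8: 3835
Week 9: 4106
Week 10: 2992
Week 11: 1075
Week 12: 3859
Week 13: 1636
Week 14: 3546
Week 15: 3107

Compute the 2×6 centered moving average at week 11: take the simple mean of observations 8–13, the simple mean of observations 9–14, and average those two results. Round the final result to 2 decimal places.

2893.08

Sum over 8–13: 3835 + 4106 + 2992 + 1075 + 3859 + 1636 = 17503
Sum over 9–14: 4106 + 2992 + 1075 + 3859 + 1636 + 3546 = 17214
CMA at t=11 = (17503 + 17214) / (2·6) = 34717 / 12 = 2893.08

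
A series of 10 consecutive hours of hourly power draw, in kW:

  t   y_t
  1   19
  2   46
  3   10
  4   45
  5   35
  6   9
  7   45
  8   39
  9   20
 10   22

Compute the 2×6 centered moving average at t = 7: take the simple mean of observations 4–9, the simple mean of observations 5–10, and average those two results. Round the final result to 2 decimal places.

Sum over 4–9: 45 + 35 + 9 + 45 + 39 + 20 = 193
Sum over 5–10: 35 + 9 + 45 + 39 + 20 + 22 = 170
CMA at t=7 = (193 + 170) / (2·6) = 363 / 12 = 30.25

30.25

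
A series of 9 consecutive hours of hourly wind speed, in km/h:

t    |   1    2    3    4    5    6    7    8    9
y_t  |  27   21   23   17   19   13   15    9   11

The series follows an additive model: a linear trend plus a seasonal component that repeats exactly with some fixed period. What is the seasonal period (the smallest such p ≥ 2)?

2

First differences y_{t+1} − y_t: -6, 2, -6, 2, -6, 2, …
The difference pattern repeats every 2 terms and not for any smaller step, so p = 2.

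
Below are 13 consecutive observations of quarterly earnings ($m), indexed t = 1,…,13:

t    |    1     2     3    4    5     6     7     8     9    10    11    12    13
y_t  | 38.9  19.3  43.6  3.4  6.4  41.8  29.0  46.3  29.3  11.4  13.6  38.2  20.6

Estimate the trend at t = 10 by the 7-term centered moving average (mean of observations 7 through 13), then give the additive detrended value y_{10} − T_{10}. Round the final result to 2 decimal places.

Trend T_10 = (29.0 + 46.3 + 29.3 + 11.4 + 13.6 + 38.2 + 20.6) / 7 = 188.4/7 = 26.9143
Detrended value: 11.4 − 26.9143 = -15.51

-15.51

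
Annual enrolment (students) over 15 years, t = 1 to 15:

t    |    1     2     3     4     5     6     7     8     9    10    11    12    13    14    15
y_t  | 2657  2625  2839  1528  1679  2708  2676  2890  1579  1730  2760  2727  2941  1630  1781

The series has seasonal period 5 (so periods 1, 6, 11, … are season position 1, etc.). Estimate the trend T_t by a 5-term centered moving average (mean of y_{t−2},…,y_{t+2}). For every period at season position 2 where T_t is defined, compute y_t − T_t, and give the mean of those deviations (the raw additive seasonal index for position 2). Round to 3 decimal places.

369.500

Season position 2 occurs at t = 7, 12 (where T_t is defined).
t=7: T_7 = 2306.40000; y_7 − T_7 = 2676 − 2306.40000 = 369.60000
t=12: T_12 = 2357.60000; y_12 − T_12 = 2727 − 2357.60000 = 369.40000
Mean deviation: (369.60000 + 369.40000) / 2 = 369.500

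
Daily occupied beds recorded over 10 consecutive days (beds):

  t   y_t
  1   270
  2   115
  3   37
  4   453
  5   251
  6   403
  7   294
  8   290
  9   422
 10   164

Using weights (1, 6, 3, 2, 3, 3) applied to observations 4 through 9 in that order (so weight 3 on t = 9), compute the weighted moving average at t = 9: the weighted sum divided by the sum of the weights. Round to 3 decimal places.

Weighted sum: 1·453 + 6·251 + 3·403 + 2·294 + 3·290 + 3·422 = 453 + 1506 + 1209 + 588 + 870 + 1266 = 5892
Weight total: 1 + 6 + 3 + 2 + 3 + 3 = 18
WMA = 5892 / 18 = 327.333

327.333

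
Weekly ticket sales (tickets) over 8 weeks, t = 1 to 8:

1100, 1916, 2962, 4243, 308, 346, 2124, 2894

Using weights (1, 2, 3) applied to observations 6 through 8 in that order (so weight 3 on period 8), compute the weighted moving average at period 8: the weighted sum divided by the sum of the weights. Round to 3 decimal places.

Weighted sum: 1·346 + 2·2124 + 3·2894 = 346 + 4248 + 8682 = 13276
Weight total: 1 + 2 + 3 = 6
WMA = 13276 / 6 = 2212.667

2212.667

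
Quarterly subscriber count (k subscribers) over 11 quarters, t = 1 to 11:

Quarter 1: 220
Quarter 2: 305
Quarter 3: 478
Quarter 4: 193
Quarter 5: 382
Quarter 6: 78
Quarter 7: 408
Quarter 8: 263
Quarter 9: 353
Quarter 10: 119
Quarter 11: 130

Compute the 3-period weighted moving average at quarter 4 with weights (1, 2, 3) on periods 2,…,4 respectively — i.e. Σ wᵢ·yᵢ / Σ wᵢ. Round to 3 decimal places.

Weighted sum: 1·305 + 2·478 + 3·193 = 305 + 956 + 579 = 1840
Weight total: 1 + 2 + 3 = 6
WMA = 1840 / 6 = 306.667

306.667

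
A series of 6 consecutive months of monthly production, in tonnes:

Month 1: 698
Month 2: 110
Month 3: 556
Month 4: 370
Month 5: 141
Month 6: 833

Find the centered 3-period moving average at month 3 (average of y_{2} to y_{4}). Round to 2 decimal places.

345.33

Sum of periods 2–4: 110 + 556 + 370 = 1036
Divide by 3: 1036 / 3 = 345.33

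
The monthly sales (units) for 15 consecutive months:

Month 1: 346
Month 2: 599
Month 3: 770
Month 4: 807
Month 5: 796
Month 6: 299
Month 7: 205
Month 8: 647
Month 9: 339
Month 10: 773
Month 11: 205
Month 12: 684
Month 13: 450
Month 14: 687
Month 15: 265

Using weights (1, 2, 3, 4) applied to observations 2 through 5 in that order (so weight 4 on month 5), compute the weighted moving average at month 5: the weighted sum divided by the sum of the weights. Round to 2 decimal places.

Weighted sum: 1·599 + 2·770 + 3·807 + 4·796 = 599 + 1540 + 2421 + 3184 = 7744
Weight total: 1 + 2 + 3 + 4 = 10
WMA = 7744 / 10 = 774.40

774.40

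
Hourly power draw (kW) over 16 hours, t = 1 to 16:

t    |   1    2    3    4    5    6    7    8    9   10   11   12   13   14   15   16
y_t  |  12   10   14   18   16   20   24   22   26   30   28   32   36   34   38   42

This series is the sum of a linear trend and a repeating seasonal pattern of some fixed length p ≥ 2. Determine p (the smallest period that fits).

3

First differences y_{t+1} − y_t: -2, 4, 4, -2, 4, 4, -2, 4, …
The difference pattern repeats every 3 terms and not for any smaller step, so p = 3.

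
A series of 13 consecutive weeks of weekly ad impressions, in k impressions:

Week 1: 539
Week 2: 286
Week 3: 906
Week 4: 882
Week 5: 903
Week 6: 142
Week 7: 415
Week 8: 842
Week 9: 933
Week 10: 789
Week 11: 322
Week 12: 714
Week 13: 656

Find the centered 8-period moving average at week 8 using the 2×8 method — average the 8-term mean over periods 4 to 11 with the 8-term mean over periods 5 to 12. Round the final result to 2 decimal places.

643.00

Sum over 4–11: 882 + 903 + 142 + 415 + 842 + 933 + 789 + 322 = 5228
Sum over 5–12: 903 + 142 + 415 + 842 + 933 + 789 + 322 + 714 = 5060
CMA at t=8 = (5228 + 5060) / (2·8) = 10288 / 16 = 643.00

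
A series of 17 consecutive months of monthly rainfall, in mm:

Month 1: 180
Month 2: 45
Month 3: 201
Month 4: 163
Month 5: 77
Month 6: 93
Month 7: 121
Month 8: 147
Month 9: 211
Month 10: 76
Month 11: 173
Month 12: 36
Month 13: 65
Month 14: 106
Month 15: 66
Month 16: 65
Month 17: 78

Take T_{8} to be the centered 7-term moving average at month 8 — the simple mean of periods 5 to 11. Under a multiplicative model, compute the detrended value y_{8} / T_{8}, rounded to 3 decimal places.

Trend T_8 = (77 + 93 + 121 + 147 + 211 + 76 + 173) / 7 = 898/7 = 128.28571
Ratio to trend: 147 / 128.28571 = 1.146

1.146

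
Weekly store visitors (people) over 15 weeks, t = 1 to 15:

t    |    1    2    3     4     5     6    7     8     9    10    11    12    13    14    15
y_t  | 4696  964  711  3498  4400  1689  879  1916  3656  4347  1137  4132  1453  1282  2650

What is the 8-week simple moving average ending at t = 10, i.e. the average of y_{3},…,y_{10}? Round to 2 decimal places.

2637.00

Sum of periods 3–10: 711 + 3498 + 4400 + 1689 + 879 + 1916 + 3656 + 4347 = 21096
Divide by 8: 21096 / 8 = 2637.00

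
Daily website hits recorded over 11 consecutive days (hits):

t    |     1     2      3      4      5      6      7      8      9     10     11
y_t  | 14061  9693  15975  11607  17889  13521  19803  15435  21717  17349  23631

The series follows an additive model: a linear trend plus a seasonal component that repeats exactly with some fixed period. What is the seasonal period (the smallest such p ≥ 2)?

First differences y_{t+1} − y_t: -4368, 6282, -4368, 6282, -4368, 6282, …
The difference pattern repeats every 2 terms and not for any smaller step, so p = 2.

2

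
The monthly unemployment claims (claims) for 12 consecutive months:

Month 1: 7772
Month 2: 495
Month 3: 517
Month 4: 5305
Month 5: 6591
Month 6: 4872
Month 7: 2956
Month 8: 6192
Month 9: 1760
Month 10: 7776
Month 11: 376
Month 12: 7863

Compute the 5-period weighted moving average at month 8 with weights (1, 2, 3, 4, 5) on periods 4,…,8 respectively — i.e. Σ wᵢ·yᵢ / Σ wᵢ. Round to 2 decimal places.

Weighted sum: 1·5305 + 2·6591 + 3·4872 + 4·2956 + 5·6192 = 5305 + 13182 + 14616 + 11824 + 30960 = 75887
Weight total: 1 + 2 + 3 + 4 + 5 = 15
WMA = 75887 / 15 = 5059.13

5059.13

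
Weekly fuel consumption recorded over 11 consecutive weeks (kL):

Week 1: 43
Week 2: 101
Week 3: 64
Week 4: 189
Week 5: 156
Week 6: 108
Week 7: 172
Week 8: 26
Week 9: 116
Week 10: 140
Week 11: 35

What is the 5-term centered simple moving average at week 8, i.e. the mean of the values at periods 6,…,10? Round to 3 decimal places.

Sum of periods 6–10: 108 + 172 + 26 + 116 + 140 = 562
Divide by 5: 562 / 5 = 112.400

112.400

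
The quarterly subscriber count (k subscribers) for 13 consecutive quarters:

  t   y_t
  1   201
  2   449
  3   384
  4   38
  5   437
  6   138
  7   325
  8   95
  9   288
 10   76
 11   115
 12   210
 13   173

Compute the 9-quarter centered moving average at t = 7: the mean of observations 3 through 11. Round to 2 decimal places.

Sum of periods 3–11: 384 + 38 + 437 + 138 + 325 + 95 + 288 + 76 + 115 = 1896
Divide by 9: 1896 / 9 = 210.67

210.67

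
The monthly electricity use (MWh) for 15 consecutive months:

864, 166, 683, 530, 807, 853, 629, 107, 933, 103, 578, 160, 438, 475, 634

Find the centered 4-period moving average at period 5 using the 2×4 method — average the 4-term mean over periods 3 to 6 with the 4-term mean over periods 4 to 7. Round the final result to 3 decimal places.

711.500

Sum over 3–6: 683 + 530 + 807 + 853 = 2873
Sum over 4–7: 530 + 807 + 853 + 629 = 2819
CMA at t=5 = (2873 + 2819) / (2·4) = 5692 / 8 = 711.500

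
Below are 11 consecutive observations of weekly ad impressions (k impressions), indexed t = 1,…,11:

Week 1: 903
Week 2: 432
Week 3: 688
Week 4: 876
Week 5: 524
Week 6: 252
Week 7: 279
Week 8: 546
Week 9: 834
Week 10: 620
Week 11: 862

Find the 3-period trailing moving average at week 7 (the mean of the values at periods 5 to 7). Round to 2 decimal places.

351.67

Sum of periods 5–7: 524 + 252 + 279 = 1055
Divide by 3: 1055 / 3 = 351.67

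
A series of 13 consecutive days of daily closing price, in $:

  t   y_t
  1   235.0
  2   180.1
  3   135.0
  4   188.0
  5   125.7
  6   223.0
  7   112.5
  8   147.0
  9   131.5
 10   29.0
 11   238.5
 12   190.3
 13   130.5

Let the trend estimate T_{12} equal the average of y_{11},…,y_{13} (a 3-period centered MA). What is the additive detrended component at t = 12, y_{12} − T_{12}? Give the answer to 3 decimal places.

Trend T_12 = (238.5 + 190.3 + 130.5) / 3 = 559.3/3 = 186.43333
Detrended value: 190.3 − 186.43333 = 3.867

3.867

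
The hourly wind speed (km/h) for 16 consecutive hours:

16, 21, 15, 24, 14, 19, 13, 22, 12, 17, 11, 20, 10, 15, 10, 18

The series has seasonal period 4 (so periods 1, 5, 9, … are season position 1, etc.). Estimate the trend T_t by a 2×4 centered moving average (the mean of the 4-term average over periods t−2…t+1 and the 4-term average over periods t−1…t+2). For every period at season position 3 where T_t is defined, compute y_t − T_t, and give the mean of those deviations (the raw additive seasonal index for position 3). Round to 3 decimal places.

-3.750

Season position 3 occurs at t = 3, 7, 11 (where T_t is defined).
t=3: T_3 = 18.75000; y_3 − T_3 = 15 − 18.75000 = -3.75000
t=7: T_7 = 16.75000; y_7 − T_7 = 13 − 16.75000 = -3.75000
t=11: T_11 = 14.75000; y_11 − T_11 = 11 − 14.75000 = -3.75000
Mean deviation: (-3.75000 + -3.75000 + -3.75000) / 3 = -3.750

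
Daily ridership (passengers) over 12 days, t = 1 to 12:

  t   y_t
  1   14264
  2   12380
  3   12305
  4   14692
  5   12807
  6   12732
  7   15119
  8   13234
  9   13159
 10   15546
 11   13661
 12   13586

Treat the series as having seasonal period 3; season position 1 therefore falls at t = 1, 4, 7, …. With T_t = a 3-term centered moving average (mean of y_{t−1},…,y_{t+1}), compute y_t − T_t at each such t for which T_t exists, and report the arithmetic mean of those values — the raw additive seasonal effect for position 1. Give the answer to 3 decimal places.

Season position 1 occurs at t = 4, 7, 10 (where T_t is defined).
t=4: T_4 = 13268.00000; y_4 − T_4 = 14692 − 13268.00000 = 1424.00000
t=7: T_7 = 13695.00000; y_7 − T_7 = 15119 − 13695.00000 = 1424.00000
t=10: T_10 = 14122.00000; y_10 − T_10 = 15546 − 14122.00000 = 1424.00000
Mean deviation: (1424.00000 + 1424.00000 + 1424.00000) / 3 = 1424.000

1424.000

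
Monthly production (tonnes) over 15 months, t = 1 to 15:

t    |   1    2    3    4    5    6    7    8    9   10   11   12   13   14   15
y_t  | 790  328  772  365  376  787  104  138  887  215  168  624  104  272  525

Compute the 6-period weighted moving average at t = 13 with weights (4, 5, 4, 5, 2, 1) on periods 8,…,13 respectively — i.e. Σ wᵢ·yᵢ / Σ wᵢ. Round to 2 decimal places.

382.81

Weighted sum: 4·138 + 5·887 + 4·215 + 5·168 + 2·624 + 1·104 = 552 + 4435 + 860 + 840 + 1248 + 104 = 8039
Weight total: 4 + 5 + 4 + 5 + 2 + 1 = 21
WMA = 8039 / 21 = 382.81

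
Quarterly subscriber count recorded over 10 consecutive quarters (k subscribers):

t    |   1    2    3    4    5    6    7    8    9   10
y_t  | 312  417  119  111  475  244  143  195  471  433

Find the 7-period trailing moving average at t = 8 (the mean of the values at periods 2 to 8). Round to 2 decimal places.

Sum of periods 2–8: 417 + 119 + 111 + 475 + 244 + 143 + 195 = 1704
Divide by 7: 1704 / 7 = 243.43

243.43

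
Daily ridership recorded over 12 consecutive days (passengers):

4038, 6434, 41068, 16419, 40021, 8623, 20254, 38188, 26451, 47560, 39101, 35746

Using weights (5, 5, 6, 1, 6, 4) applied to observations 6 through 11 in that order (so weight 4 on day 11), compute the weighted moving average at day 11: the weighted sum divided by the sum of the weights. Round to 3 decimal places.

Weighted sum: 5·8623 + 5·20254 + 6·38188 + 1·26451 + 6·47560 + 4·39101 = 43115 + 101270 + 229128 + 26451 + 285360 + 156404 = 841728
Weight total: 5 + 5 + 6 + 1 + 6 + 4 = 27
WMA = 841728 / 27 = 31175.111

31175.111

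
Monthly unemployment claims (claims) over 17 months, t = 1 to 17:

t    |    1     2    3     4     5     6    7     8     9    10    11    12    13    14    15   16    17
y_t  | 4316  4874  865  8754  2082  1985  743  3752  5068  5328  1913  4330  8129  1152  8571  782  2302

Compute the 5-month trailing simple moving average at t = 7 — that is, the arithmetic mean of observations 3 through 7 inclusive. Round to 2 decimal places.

2885.80

Sum of periods 3–7: 865 + 8754 + 2082 + 1985 + 743 = 14429
Divide by 5: 14429 / 5 = 2885.80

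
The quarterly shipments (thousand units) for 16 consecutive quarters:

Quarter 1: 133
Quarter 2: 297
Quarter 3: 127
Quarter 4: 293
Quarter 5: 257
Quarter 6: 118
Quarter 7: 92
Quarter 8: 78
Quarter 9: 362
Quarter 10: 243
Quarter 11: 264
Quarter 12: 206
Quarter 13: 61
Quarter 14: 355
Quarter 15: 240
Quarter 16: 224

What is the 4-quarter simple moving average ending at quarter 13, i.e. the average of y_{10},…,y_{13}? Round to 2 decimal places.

193.50

Sum of periods 10–13: 243 + 264 + 206 + 61 = 774
Divide by 4: 774 / 4 = 193.50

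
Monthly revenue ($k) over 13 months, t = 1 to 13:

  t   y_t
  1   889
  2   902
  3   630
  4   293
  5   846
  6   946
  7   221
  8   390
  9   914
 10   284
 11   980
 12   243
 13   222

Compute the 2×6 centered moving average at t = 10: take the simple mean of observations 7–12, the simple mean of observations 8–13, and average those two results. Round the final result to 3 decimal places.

Sum over 7–12: 221 + 390 + 914 + 284 + 980 + 243 = 3032
Sum over 8–13: 390 + 914 + 284 + 980 + 243 + 222 = 3033
CMA at t=10 = (3032 + 3033) / (2·6) = 6065 / 12 = 505.417

505.417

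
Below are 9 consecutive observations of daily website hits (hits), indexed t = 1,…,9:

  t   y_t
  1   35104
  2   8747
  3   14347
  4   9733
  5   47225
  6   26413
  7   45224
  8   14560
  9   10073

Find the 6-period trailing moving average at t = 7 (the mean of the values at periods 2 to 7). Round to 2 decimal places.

Sum of periods 2–7: 8747 + 14347 + 9733 + 47225 + 26413 + 45224 = 151689
Divide by 6: 151689 / 6 = 25281.50

25281.50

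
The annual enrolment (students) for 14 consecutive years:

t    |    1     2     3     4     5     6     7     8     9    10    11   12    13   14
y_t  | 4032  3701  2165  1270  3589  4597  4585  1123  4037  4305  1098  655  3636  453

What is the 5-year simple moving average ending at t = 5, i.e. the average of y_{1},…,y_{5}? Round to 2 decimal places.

Sum of periods 1–5: 4032 + 3701 + 2165 + 1270 + 3589 = 14757
Divide by 5: 14757 / 5 = 2951.40

2951.40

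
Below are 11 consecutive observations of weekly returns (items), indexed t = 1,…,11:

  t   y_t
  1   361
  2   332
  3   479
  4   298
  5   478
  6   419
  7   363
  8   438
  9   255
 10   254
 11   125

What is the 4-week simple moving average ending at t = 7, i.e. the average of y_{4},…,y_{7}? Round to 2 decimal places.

389.50

Sum of periods 4–7: 298 + 478 + 419 + 363 = 1558
Divide by 4: 1558 / 4 = 389.50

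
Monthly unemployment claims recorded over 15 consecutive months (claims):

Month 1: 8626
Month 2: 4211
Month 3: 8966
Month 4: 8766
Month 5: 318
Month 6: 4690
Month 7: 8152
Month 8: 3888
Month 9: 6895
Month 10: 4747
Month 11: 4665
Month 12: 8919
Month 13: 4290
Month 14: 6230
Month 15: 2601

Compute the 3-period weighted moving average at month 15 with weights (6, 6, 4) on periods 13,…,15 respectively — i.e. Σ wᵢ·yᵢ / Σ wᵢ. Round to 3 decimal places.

4595.250

Weighted sum: 6·4290 + 6·6230 + 4·2601 = 25740 + 37380 + 10404 = 73524
Weight total: 6 + 6 + 4 = 16
WMA = 73524 / 16 = 4595.250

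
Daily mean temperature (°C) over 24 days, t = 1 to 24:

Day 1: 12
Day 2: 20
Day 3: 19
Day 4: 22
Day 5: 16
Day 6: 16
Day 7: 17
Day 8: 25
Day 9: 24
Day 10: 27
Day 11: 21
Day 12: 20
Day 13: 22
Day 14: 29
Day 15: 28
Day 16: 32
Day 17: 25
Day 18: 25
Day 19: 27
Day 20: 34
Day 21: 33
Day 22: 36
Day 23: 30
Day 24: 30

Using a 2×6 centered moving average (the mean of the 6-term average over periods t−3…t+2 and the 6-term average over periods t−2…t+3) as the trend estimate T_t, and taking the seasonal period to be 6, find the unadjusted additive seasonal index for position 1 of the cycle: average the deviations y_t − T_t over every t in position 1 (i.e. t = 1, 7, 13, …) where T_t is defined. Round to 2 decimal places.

-3.00

Season position 1 occurs at t = 7, 13, 19 (where T_t is defined).
t=7: T_7 = 20.4167; y_7 − T_7 = 17 − 20.4167 = -3.4167
t=13: T_13 = 24.9167; y_13 − T_13 = 22 − 24.9167 = -2.9167
t=19: T_19 = 29.6667; y_19 − T_19 = 27 − 29.6667 = -2.6667
Mean deviation: (-3.4167 + -2.9167 + -2.6667) / 3 = -3.00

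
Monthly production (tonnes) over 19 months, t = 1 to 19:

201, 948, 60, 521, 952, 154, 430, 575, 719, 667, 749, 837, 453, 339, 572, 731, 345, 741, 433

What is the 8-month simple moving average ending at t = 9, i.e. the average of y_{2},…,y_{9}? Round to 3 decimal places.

Sum of periods 2–9: 948 + 60 + 521 + 952 + 154 + 430 + 575 + 719 = 4359
Divide by 8: 4359 / 8 = 544.875

544.875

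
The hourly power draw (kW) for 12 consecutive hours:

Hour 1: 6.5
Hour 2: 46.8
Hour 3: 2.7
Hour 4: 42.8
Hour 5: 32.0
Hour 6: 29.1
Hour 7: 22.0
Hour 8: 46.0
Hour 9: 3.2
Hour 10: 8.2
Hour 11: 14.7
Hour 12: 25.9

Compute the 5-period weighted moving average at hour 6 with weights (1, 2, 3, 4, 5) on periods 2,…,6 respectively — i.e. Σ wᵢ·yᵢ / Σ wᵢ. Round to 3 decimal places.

Weighted sum: 1·46.8 + 2·2.7 + 3·42.8 + 4·32.0 + 5·29.1 = 46.8 + 5.4 + 128.4 + 128.0 + 145.5 = 454.1
Weight total: 1 + 2 + 3 + 4 + 5 = 15
WMA = 454.1 / 15 = 30.273

30.273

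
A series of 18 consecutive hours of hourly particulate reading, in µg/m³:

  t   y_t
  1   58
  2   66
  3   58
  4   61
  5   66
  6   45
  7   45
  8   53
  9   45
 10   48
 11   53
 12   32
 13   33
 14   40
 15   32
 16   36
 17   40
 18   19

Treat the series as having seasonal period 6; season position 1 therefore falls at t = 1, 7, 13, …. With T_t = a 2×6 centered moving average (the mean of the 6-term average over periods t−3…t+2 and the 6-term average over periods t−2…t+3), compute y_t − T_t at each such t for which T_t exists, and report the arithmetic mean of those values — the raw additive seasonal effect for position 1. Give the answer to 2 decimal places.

Season position 1 occurs at t = 7, 13 (where T_t is defined).
t=7: T_7 = 51.4167; y_7 − T_7 = 45 − 51.4167 = -6.4167
t=13: T_13 = 38.6667; y_13 − T_13 = 33 − 38.6667 = -5.6667
Mean deviation: (-6.4167 + -5.6667) / 2 = -6.04

-6.04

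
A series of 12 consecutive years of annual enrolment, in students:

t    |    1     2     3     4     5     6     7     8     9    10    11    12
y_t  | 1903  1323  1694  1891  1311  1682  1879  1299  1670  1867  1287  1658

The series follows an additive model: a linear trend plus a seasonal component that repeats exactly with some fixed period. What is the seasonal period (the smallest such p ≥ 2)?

3

First differences y_{t+1} − y_t: -580, 371, 197, -580, 371, 197, -580, 371, …
The difference pattern repeats every 3 terms and not for any smaller step, so p = 3.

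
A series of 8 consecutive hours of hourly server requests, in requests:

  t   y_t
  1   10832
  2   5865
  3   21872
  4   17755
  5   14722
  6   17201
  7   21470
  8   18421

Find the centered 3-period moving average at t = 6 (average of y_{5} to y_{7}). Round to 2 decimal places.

Sum of periods 5–7: 14722 + 17201 + 21470 = 53393
Divide by 3: 53393 / 3 = 17797.67

17797.67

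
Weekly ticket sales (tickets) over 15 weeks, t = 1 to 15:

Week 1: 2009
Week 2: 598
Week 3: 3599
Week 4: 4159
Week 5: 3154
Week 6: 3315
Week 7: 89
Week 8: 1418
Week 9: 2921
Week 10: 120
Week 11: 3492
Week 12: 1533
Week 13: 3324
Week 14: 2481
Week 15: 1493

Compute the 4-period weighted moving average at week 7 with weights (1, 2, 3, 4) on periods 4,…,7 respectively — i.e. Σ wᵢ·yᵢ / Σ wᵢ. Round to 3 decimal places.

2076.800

Weighted sum: 1·4159 + 2·3154 + 3·3315 + 4·89 = 4159 + 6308 + 9945 + 356 = 20768
Weight total: 1 + 2 + 3 + 4 = 10
WMA = 20768 / 10 = 2076.800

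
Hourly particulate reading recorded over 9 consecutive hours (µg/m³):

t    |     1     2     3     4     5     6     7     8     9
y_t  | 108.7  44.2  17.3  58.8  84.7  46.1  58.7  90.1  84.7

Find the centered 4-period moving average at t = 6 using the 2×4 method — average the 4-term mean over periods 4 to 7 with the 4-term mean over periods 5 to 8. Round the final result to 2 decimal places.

65.99

Sum over 4–7: 58.8 + 84.7 + 46.1 + 58.7 = 248.3
Sum over 5–8: 84.7 + 46.1 + 58.7 + 90.1 = 279.6
CMA at t=6 = (248.3 + 279.6) / (2·4) = 527.9 / 8 = 65.99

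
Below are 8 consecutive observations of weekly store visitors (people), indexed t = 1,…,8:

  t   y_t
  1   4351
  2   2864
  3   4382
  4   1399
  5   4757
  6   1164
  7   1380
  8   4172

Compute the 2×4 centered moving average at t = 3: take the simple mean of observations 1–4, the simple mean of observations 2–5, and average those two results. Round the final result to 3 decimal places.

Sum over 1–4: 4351 + 2864 + 4382 + 1399 = 12996
Sum over 2–5: 2864 + 4382 + 1399 + 4757 = 13402
CMA at t=3 = (12996 + 13402) / (2·4) = 26398 / 8 = 3299.750

3299.750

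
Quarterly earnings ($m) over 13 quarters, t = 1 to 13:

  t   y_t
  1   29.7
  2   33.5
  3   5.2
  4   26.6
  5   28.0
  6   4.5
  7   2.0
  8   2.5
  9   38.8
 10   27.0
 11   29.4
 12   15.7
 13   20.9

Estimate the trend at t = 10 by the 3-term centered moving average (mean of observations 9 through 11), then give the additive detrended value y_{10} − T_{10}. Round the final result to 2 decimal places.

-4.73

Trend T_10 = (38.8 + 27.0 + 29.4) / 3 = 95.2/3 = 31.7333
Detrended value: 27.0 − 31.7333 = -4.73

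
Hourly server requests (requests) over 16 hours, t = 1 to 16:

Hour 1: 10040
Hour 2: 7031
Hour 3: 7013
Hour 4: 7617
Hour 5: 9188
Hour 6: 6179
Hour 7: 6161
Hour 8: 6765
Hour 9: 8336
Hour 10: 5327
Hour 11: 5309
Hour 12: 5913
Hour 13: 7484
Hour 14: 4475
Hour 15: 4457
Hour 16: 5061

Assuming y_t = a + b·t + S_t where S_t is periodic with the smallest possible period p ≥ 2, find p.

4

First differences y_{t+1} − y_t: -3009, -18, 604, 1571, -3009, -18, 604, 1571, -3009, -18, …
The difference pattern repeats every 4 terms and not for any smaller step, so p = 4.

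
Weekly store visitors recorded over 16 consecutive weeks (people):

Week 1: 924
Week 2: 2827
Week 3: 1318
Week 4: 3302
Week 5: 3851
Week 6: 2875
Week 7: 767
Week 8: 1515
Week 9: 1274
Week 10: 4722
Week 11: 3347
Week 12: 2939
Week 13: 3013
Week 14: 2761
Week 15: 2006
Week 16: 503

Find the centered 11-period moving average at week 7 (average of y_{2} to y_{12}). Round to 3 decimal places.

2612.455

Sum of periods 2–12: 2827 + 1318 + 3302 + 3851 + 2875 + 767 + 1515 + 1274 + 4722 + 3347 + 2939 = 28737
Divide by 11: 28737 / 11 = 2612.455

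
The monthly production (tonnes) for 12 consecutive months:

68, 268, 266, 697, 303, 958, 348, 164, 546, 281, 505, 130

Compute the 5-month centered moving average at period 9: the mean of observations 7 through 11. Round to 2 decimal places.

Sum of periods 7–11: 348 + 164 + 546 + 281 + 505 = 1844
Divide by 5: 1844 / 5 = 368.80

368.80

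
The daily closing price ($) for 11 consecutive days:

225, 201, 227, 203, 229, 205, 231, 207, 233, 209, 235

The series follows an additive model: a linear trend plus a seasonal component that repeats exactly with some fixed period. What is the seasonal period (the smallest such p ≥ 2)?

2

First differences y_{t+1} − y_t: -24, 26, -24, 26, -24, 26, …
The difference pattern repeats every 2 terms and not for any smaller step, so p = 2.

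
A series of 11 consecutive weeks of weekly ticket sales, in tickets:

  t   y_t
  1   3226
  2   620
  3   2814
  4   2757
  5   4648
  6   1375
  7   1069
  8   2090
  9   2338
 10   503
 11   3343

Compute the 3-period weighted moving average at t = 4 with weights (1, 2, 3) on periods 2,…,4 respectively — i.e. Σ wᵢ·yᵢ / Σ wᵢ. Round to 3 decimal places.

Weighted sum: 1·620 + 2·2814 + 3·2757 = 620 + 5628 + 8271 = 14519
Weight total: 1 + 2 + 3 = 6
WMA = 14519 / 6 = 2419.833

2419.833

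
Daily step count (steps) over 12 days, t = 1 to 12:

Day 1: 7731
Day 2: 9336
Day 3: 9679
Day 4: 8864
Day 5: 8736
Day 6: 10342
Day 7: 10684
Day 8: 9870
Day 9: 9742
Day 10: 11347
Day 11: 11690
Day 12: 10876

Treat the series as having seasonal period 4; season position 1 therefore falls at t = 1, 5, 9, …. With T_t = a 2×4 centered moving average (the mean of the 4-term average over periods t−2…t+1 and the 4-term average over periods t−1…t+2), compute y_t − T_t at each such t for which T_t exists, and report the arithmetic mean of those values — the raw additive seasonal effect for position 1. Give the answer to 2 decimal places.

-794.69

Season position 1 occurs at t = 5, 9 (where T_t is defined).
t=5: T_5 = 9530.8750; y_5 − T_5 = 8736 − 9530.8750 = -794.8750
t=9: T_9 = 10536.5000; y_9 − T_9 = 9742 − 10536.5000 = -794.5000
Mean deviation: (-794.8750 + -794.5000) / 2 = -794.69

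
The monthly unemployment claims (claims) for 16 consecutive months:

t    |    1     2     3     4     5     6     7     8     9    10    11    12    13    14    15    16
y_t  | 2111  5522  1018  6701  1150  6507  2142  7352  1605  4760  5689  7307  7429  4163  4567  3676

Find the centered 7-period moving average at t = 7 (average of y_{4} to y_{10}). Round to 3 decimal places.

Sum of periods 4–10: 6701 + 1150 + 6507 + 2142 + 7352 + 1605 + 4760 = 30217
Divide by 7: 30217 / 7 = 4316.714

4316.714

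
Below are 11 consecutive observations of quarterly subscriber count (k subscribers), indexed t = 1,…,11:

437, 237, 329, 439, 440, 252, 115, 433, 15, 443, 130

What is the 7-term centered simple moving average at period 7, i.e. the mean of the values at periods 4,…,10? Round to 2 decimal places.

Sum of periods 4–10: 439 + 440 + 252 + 115 + 433 + 15 + 443 = 2137
Divide by 7: 2137 / 7 = 305.29

305.29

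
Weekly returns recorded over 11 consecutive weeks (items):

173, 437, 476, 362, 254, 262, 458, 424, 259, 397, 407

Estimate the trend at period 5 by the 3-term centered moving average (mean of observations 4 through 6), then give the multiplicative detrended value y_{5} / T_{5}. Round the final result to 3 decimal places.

0.868

Trend T_5 = (362 + 254 + 262) / 3 = 878/3 = 292.66667
Ratio to trend: 254 / 292.66667 = 0.868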